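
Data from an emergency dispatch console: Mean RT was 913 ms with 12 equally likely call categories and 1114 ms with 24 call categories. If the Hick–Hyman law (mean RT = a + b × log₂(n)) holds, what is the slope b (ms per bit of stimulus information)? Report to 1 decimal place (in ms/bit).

Slope: b = (1114 − 913) / (log₂ 24 − log₂ 12) = 201/1.0000 = 201.000 ms/bit.

201.0 ms/bit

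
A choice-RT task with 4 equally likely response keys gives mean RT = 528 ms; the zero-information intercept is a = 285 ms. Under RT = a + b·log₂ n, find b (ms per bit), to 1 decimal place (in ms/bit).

121.5 ms/bit

4 alternatives carry log₂ 4 = 2 bits; the choice cost is 528 − 285 = 243 ms, so b = 243/2 = 121.500 ms/bit.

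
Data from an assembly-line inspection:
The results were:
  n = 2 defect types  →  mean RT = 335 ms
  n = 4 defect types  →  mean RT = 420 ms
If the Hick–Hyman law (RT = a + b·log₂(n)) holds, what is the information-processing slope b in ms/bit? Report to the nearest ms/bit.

85 ms/bit

Slope: b = (420 − 335) / (log₂ 4 − log₂ 2) = 85/1.0000 = 85 ms/bit.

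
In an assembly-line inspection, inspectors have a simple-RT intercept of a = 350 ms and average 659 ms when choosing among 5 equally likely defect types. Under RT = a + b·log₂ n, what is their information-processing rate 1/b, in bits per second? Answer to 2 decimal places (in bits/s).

7.51 bits/s

b = (659 − 350)/log₂ 5 = 309/2.3219 = 133.079 ms per bit = 0.13308 s/bit; the reciprocal is 7.514 bits/s.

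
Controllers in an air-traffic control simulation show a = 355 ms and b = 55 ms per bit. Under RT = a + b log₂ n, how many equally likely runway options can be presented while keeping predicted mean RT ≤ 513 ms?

7

Information budget: (513 − 355)/55 = 2.8727 bits, so n ≤ 2^2.8727 = 7.324 → at most 7.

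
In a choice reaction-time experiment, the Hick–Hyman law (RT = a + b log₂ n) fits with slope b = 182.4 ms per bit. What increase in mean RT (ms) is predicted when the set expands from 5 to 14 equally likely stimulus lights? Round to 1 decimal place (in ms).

ΔRT = (a + b log₂ n₂) − (a + b log₂ n₁) = b·(log₂ n₂ − log₂ n₁).
log₂(14) − log₂(5) = 3.8074 − 2.3219 = 1.4854.
ΔRT = 182.4 × 1.4854 = 270.942 ms.

270.9 ms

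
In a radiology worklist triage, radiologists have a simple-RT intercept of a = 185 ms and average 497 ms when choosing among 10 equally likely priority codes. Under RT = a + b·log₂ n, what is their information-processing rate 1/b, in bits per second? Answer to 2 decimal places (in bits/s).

b = (497 − 185)/log₂ 10 = 312/3.3219 = 93.921 ms per bit = 0.09392 s/bit; the reciprocal is 10.647 bits/s.

10.65 bits/s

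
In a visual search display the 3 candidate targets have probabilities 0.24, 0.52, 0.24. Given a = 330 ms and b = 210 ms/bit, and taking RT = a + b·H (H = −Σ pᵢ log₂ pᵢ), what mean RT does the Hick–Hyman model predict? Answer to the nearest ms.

Entropy contributions −pᵢ log₂ pᵢ: 0.4941, 0.4906, 0.4941; sum H = 1.4788 bits.
RT = a + bH = 330 + 210·1.4788 = 640.56 ms.

641 ms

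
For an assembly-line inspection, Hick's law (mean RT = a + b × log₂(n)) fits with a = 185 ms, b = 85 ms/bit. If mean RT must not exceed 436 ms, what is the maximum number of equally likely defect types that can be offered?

Set 185 + 85·log₂ n ≤ 436 → log₂ n ≤ (436 − 185)/85 = 2.9529.
So n ≤ 2^2.9529 = 7.743; the largest integer n is 7.

7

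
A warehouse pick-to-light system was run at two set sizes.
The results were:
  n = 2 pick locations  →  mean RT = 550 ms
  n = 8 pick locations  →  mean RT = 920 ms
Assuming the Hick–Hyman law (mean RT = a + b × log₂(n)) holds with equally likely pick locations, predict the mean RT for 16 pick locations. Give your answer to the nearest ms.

With log₂ n on the abscissa the relation is linear; from the two conditions:
  b = (920 − 550) / (log₂ 8 − log₂ 2) = 370 / (3 − 1) = 185 ms/bit
  a = 550 − 185 × 1 = 365 ms
Then RT(16) = 365 + 185 × log₂ 16 = 365 + 185 × 4 ≈ 1105.000 ms.

1105 ms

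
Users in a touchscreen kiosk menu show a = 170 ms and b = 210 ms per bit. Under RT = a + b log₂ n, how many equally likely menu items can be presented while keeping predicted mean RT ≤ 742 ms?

Set 170 + 210·log₂ n ≤ 742 → log₂ n ≤ (742 − 170)/210 = 2.7238.
So n ≤ 2^2.7238 = 6.606; the largest integer n is 6.

6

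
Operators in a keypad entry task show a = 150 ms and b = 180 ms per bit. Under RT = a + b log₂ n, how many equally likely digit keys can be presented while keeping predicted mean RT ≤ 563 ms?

4

180·log₂ n ≤ 563 − 150 = 413, giving log₂ n ≤ 2.2944 and n ≤ 4.906. The largest whole number is 4.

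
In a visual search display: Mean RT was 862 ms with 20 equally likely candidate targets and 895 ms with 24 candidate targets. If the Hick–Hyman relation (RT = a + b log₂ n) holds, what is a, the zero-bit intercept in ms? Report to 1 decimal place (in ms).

319.8 ms

The slope on a log₂ axis is (895 − 862) / (4.5850 − 4.3219) = 125.459 ms/bit.
a = RT₁ − b·log₂ n₁ = 862 − 125.459 × 4.3219 = 319.776 ms.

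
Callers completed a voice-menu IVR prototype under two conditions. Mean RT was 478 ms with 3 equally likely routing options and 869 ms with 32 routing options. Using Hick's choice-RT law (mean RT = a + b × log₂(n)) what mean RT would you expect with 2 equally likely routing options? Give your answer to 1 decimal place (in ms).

411.0 ms

With log₂ n on the abscissa the relation is linear; from the two conditions:
  b = (869 − 478) / (log₂ 32 − log₂ 3) = 391 / (5 − 1.5850) = 114.494 ms/bit
  a = 478 − 114.494 × 1.5850 = 296.532 ms
Then RT(2) = 296.532 + 114.494 × log₂ 2 = 296.532 + 114.494 × 1 ≈ 411.026 ms.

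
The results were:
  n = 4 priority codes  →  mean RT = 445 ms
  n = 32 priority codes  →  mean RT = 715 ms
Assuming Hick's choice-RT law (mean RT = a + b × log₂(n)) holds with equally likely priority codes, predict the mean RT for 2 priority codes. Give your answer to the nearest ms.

355 ms

Solve the two-equation system in a and b:
  b = (715 − 445) / (log₂ 32 − log₂ 4) = 270 / (5 − 2) = 90 ms/bit
  a = 445 − 90 × 2 = 265 ms
Then RT(2) = 265 + 90 × log₂ 2 = 265 + 90 × 1 ≈ 355.000 ms.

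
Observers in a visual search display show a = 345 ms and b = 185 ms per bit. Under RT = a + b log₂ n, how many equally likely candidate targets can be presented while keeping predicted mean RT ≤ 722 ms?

185·log₂ n ≤ 722 − 345 = 377, giving log₂ n ≤ 2.0378 and n ≤ 4.106. The largest whole number is 4.

4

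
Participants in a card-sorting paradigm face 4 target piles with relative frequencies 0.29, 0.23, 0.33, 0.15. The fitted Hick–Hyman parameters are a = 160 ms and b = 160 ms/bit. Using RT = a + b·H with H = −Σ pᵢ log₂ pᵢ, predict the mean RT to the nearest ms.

H = 0.29·log₂(1/0.29) + 0.23·log₂(1/0.23) + 0.33·log₂(1/0.33) + 0.15·log₂(1/0.15) = 1.9439 bits.
RT = 160 + 160 × 1.9439 = 471.03 ms.

471 ms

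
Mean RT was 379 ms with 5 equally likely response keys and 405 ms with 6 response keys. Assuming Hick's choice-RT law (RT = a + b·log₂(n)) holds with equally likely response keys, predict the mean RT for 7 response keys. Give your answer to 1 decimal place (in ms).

With log₂ n on the abscissa the relation is linear; from the two conditions:
  b = (405 − 379) / (log₂ 6 − log₂ 5) = 26 / (2.5850 − 2.3219) = 98.846 ms/bit
  a = 379 − 98.846 × 2.3219 = 149.486 ms
Then RT(7) = 149.486 + 98.846 × log₂ 7 = 149.486 + 98.846 × 2.8074 ≈ 426.983 ms.

427.0 ms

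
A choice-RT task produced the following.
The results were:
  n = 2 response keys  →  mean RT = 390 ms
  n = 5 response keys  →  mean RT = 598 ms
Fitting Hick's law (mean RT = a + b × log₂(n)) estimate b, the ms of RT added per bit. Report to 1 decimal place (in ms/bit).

Slope: b = (598 − 390) / (log₂ 5 − log₂ 2) = 208/1.3219 = 157.346 ms/bit.

157.3 ms/bit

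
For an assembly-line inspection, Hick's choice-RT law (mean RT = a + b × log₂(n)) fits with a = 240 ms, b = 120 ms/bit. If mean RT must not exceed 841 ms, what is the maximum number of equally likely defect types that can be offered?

32

Set 240 + 120·log₂ n ≤ 841 → log₂ n ≤ (841 − 240)/120 = 5.0083.
So n ≤ 2^5.0083 = 32.185; the largest integer n is 32.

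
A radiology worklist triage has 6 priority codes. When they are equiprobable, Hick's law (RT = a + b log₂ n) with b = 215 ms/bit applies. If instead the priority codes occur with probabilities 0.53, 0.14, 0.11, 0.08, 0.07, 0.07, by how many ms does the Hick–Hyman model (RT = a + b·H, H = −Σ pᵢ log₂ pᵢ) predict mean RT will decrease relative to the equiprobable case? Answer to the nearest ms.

Equiprobable entropy H₀ = log₂ 6 = 2.5850 bits.
Skewed entropy H = −Σ pᵢ log₂ pᵢ = 2.0615 bits.
ΔRT = b·(H₀ − H) = 215 × 0.5235 = 112.55 ms.

113 ms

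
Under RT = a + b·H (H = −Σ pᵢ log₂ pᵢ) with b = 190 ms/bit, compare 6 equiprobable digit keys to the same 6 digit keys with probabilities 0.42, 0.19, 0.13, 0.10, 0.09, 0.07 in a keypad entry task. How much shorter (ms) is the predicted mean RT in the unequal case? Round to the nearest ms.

Equiprobable entropy H₀ = log₂ 6 = 2.5850 bits.
Skewed entropy H = −Σ pᵢ log₂ pᵢ = 2.2769 bits.
ΔRT = b·(H₀ − H) = 190 × 0.3080 = 58.53 ms.

59 ms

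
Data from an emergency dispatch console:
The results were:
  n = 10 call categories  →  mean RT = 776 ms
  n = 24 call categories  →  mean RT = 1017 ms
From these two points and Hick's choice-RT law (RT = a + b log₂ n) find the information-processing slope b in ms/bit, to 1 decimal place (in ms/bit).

Slope: b = (1017 − 776) / (log₂ 24 − log₂ 10) = 241/1.2630 = 190.810 ms/bit.

190.8 ms/bit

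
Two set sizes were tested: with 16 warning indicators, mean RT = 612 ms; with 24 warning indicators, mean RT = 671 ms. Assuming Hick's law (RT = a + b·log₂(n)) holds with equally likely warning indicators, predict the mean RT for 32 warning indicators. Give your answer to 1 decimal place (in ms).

712.9 ms

Solve the two-equation system in a and b:
  b = (671 − 612) / (log₂ 24 − log₂ 16) = 59 / (4.5850 − 4) = 100.861 ms/bit
  a = 612 − 100.861 × 4 = 208.555 ms
Then RT(32) = 208.555 + 100.861 × log₂ 32 = 208.555 + 100.861 × 5 ≈ 712.861 ms.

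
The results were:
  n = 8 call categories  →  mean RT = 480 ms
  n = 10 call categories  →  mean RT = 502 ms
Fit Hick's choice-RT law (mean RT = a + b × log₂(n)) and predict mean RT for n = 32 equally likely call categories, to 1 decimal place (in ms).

616.7 ms

With log₂ n on the abscissa the relation is linear; from the two conditions:
  b = (502 − 480) / (log₂ 10 − log₂ 8) = 22 / (3.3219 − 3) = 68.338 ms/bit
  a = 480 − 68.338 × 3 = 274.985 ms
Then RT(32) = 274.985 + 68.338 × log₂ 32 = 274.985 + 68.338 × 5 ≈ 616.676 ms.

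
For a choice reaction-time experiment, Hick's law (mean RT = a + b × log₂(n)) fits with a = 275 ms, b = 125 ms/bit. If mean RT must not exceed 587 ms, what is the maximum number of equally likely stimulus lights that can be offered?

5

Set 275 + 125·log₂ n ≤ 587 → log₂ n ≤ (587 − 275)/125 = 2.4960.
So n ≤ 2^2.4960 = 5.641; the largest integer n is 5.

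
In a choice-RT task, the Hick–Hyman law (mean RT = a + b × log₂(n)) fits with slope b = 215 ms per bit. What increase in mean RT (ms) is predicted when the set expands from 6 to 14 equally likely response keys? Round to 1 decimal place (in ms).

The intercept a cancels: ΔRT = b·(log₂ n₂ − log₂ n₁) = b·log₂(n₂/n₁).
log₂(14) − log₂(6) = 3.8074 − 2.5850 = 1.2224.
ΔRT = 215 × 1.2224 = 262.814 ms.

262.8 ms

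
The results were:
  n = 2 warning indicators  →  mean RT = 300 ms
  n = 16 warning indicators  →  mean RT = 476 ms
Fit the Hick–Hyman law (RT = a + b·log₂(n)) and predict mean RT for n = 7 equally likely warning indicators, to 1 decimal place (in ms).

406.0 ms

Fit slope and intercept:
  b = (476 − 300) / (log₂ 16 − log₂ 2) = 176 / (4 − 1) = 58.667 ms/bit
  a = 300 − 58.667 × 1 = 241.333 ms
Then RT(7) = 241.333 + 58.667 × log₂ 7 = 241.333 + 58.667 × 2.8074 ≈ 406.031 ms.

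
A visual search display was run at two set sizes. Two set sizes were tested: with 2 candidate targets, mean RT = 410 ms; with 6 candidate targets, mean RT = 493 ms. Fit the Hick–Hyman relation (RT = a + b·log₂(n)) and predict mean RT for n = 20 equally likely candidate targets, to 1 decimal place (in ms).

584.0 ms

Solve the two-equation system in a and b:
  b = (493 − 410) / (log₂ 6 − log₂ 2) = 83 / (2.5850 − 1) = 52.367 ms/bit
  a = 410 − 52.367 × 1 = 357.633 ms
Then RT(20) = 357.633 + 52.367 × log₂ 20 = 357.633 + 52.367 × 4.3219 ≈ 583.960 ms.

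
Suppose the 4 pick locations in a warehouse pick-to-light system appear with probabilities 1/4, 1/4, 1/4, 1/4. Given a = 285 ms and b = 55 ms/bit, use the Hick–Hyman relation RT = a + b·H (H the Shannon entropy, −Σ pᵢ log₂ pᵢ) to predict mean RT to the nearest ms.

395 ms

H = −Σ pᵢ log₂ pᵢ = 0.25·2 + 0.25·2 + 0.25·2 + 0.25·2 = 2.000 bits.
RT = 285 + 55 × 2.000 = 395.00 ms.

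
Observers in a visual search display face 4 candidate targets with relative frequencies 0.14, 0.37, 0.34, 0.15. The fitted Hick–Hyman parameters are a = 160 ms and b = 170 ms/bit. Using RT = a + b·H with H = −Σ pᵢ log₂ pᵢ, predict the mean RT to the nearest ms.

477 ms

Entropy contributions −pᵢ log₂ pᵢ: 0.3971, 0.5307, 0.5292, 0.4105; sum H = 1.8676 bits.
RT = a + bH = 160 + 170·1.8676 = 477.48 ms.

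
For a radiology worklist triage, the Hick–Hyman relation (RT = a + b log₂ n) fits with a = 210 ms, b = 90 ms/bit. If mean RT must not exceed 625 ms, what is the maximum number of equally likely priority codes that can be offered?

24

90·log₂ n ≤ 625 − 210 = 415, giving log₂ n ≤ 4.6111 and n ≤ 24.439. The largest whole number is 24.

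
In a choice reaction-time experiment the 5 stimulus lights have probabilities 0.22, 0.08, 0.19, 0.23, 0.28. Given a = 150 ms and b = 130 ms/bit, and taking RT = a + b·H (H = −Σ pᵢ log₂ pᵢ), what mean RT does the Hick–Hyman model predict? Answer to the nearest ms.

H = 0.22·log₂(1/0.22) + 0.08·log₂(1/0.08) + 0.19·log₂(1/0.19) + 0.23·log₂(1/0.23) + 0.28·log₂(1/0.28) = 2.2292 bits.
RT = 150 + 130 × 2.2292 = 439.80 ms.

440 ms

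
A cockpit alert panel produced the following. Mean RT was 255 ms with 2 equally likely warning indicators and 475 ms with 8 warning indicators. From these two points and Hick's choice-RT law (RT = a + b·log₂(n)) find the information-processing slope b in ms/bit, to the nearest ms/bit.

110 ms/bit

Slope: b = (475 − 255) / (log₂ 8 − log₂ 2) = 220/2.0000 = 110 ms/bit.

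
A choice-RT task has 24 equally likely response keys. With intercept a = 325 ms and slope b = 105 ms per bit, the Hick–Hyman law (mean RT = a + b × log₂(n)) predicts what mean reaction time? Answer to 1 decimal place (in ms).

log₂(24) = 4.5850 bits, so RT = 325 + 105 × 4.5850 ≈ 806.421 ms.

806.4 ms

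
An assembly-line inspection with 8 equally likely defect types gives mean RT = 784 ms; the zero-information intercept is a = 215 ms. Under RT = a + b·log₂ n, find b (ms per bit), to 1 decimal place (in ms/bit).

189.7 ms/bit

b = (784 − 215) / log₂(8) = 569 / 3 = 189.667 ms/bit.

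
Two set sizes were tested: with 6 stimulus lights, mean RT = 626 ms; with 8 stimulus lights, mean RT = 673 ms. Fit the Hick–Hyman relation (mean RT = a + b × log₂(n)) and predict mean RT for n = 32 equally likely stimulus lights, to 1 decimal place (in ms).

899.5 ms

With log₂ n on the abscissa the relation is linear; from the two conditions:
  b = (673 − 626) / (log₂ 8 − log₂ 6) = 47 / (3 − 2.5850) = 113.243 ms/bit
  a = 626 − 113.243 × 2.5850 = 333.272 ms
Then RT(32) = 333.272 + 113.243 × log₂ 32 = 333.272 + 113.243 × 5 ≈ 899.486 ms.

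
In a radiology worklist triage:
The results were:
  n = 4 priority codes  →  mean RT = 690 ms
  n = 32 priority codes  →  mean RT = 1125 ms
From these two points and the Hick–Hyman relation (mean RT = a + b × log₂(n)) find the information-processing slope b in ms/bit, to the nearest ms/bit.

145 ms/bit

The slope on a log₂ axis is (1125 − 690) / (5 − 2) = 145 ms/bit.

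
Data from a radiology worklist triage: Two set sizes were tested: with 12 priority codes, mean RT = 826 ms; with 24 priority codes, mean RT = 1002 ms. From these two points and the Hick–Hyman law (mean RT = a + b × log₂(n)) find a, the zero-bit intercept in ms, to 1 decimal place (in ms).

195.0 ms

Slope: b = (1002 − 826) / (log₂ 24 − log₂ 12) = 176/1.0000 = 176.000 ms/bit.
Intercept: a = 826 − 176.000·log₂(12) = 195.047 ms.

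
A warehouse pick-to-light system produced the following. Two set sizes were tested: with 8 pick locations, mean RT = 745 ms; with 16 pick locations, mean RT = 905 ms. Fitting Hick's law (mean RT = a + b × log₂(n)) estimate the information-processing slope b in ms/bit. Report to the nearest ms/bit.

The slope on a log₂ axis is (905 − 745) / (4 − 3) = 160 ms/bit.

160 ms/bit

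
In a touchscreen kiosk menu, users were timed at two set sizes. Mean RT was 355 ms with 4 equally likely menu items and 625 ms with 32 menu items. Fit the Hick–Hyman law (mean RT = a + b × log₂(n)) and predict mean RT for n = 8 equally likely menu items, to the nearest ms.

445 ms

Solve the two-equation system in a and b:
  b = (625 − 355) / (log₂ 32 − log₂ 4) = 270 / (5 − 2) = 90 ms/bit
  a = 355 − 90 × 2 = 175 ms
Then RT(8) = 175 + 90 × log₂ 8 = 175 + 90 × 3 ≈ 445.000 ms.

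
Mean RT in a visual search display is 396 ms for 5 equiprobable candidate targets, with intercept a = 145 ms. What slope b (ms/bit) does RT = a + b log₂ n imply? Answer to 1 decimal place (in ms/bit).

5 alternatives carry log₂ 5 = 2.3219 bits; the choice cost is 396 − 145 = 251 ms, so b = 251/2.3219 = 108.100 ms/bit.

108.1 ms/bit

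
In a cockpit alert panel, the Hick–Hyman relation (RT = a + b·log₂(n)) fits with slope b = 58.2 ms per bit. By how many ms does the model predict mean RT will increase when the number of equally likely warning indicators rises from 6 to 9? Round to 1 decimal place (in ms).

34.0 ms

The intercept a cancels: ΔRT = b·(log₂ n₂ − log₂ n₁) = b·log₂(n₂/n₁).
log₂(9) − log₂(6) = 3.1699 − 2.5850 = 0.5850.
ΔRT = 58.2 × 0.5850 = 34.045 ms.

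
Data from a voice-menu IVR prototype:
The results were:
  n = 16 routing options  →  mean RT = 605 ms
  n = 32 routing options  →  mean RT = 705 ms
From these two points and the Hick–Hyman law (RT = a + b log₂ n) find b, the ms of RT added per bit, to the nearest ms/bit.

100 ms/bit

Slope: b = (705 − 605) / (log₂ 32 − log₂ 16) = 100/1.0000 = 100 ms/bit.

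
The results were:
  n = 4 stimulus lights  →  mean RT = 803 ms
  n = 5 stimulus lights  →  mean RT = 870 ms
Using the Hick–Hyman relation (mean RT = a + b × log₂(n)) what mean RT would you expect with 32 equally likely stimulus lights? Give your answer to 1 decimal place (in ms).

RT is linear in log₂ n, so two points fix the line:
  b = (870 − 803) / (log₂ 5 − log₂ 4) = 67 / (2.3219 − 2) = 208.121 ms/bit
  a = 803 − 208.121 × 2 = 386.758 ms
Then RT(32) = 386.758 + 208.121 × log₂ 32 = 386.758 + 208.121 × 5 ≈ 1427.363 ms.

1427.4 ms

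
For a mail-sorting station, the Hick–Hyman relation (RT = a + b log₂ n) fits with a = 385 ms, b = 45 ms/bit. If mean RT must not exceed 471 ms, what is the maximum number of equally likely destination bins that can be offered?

45·log₂ n ≤ 471 − 385 = 86, giving log₂ n ≤ 1.9111 and n ≤ 3.761. The largest whole number is 3.

3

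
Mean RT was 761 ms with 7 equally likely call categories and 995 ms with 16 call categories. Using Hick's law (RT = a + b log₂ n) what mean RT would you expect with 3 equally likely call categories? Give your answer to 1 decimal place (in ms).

RT is linear in log₂ n, so two points fix the line:
  b = (995 − 761) / (log₂ 16 − log₂ 7) = 234 / (4 − 2.8074) = 196.203 ms/bit
  a = 761 − 196.203 × 2.8074 = 210.190 ms
Then RT(3) = 210.190 + 196.203 × log₂ 3 = 210.190 + 196.203 × 1.5850 ≈ 521.163 ms.

521.2 ms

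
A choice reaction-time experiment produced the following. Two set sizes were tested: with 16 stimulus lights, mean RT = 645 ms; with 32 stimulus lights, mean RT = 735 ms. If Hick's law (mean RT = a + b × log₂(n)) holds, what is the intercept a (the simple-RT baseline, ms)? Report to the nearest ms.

Slope: b = (735 − 645) / (log₂ 32 − log₂ 16) = 90/1.0000 = 90 ms/bit.
Intercept: a = 645 − 90·log₂(16) = 285.000 ms.

285 ms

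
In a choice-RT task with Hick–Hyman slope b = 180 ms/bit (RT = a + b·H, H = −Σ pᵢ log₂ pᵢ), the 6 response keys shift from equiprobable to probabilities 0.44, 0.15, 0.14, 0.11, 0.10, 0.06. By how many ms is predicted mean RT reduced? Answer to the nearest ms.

59 ms

The RT saving is b·ΔH. Equiprobable H₀ = log₂(6) = 2.5850 bits; with the given probabilities H = 2.2548 bits.
b·(H₀ − H) = 180 × (2.5850 − 2.2548) = 59.43 ms.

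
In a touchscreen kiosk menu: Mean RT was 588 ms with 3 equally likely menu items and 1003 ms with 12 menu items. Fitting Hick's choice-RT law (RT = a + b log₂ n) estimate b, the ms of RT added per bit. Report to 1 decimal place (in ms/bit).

207.5 ms/bit

Slope: b = (1003 − 588) / (log₂ 12 − log₂ 3) = 415/2.0000 = 207.500 ms/bit.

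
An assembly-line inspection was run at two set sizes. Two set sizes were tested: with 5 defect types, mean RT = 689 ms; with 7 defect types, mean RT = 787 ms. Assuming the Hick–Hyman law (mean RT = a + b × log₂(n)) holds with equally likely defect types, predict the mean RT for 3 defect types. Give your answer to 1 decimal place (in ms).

540.2 ms

RT is linear in log₂ n, so two points fix the line:
  b = (787 − 689) / (log₂ 7 − log₂ 5) = 98 / (2.8074 − 2.3219) = 201.884 ms/bit
  a = 689 − 201.884 × 2.3219 = 220.239 ms
Then RT(3) = 220.239 + 201.884 × log₂ 3 = 220.239 + 201.884 × 1.5850 ≈ 540.218 ms.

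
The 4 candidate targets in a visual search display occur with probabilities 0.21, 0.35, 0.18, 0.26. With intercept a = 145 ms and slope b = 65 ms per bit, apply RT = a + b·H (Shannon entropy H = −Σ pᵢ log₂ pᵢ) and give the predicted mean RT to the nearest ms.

272 ms

H = 0.21·log₂(1/0.21) + 0.35·log₂(1/0.35) + 0.18·log₂(1/0.18) + 0.26·log₂(1/0.26) = 1.9535 bits.
RT = 145 + 65 × 1.9535 = 271.98 ms.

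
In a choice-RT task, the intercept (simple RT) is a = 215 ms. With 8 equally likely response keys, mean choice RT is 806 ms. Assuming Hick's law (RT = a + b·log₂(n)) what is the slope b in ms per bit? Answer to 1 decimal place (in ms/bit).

197.0 ms/bit

log₂(8) = 3 bits.
b = (RT − a)/log₂ n = (806 − 215) / 3 = 197.000 ms/bit.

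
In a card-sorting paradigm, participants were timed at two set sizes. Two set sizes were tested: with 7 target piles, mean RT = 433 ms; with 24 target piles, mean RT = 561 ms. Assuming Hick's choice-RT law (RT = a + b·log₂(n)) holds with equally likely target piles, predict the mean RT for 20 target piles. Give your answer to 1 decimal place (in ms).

RT is linear in log₂ n, so two points fix the line:
  b = (561 − 433) / (log₂ 24 − log₂ 7) = 128 / (4.5850 − 2.8074) = 72.007 ms/bit
  a = 433 − 72.007 × 2.8074 = 230.851 ms
Then RT(20) = 230.851 + 72.007 × log₂ 20 = 230.851 + 72.007 × 4.3219 ≈ 542.060 ms.

542.1 ms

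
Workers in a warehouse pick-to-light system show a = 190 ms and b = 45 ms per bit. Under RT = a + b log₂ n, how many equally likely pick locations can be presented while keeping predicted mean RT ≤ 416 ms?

Set 190 + 45·log₂ n ≤ 416 → log₂ n ≤ (416 − 190)/45 = 5.0222.
So n ≤ 2^5.0222 = 32.497; the largest integer n is 32.

32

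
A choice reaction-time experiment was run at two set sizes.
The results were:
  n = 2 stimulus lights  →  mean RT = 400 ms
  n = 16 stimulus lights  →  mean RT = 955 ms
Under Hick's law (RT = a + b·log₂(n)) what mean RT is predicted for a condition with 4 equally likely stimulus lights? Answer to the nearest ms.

585 ms

With log₂ n on the abscissa the relation is linear; from the two conditions:
  b = (955 − 400) / (log₂ 16 − log₂ 2) = 555 / (4 − 1) = 185 ms/bit
  a = 400 − 185 × 1 = 215 ms
Then RT(4) = 215 + 185 × log₂ 4 = 215 + 185 × 2 ≈ 585.000 ms.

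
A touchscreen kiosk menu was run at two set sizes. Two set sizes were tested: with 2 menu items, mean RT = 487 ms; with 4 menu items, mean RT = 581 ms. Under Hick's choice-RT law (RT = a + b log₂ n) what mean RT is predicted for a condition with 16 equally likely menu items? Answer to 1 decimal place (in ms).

Solve the two-equation system in a and b:
  b = (581 − 487) / (log₂ 4 − log₂ 2) = 94 / (2 − 1) = 94.000 ms/bit
  a = 487 − 94.000 × 1 = 393.000 ms
Then RT(16) = 393.000 + 94.000 × log₂ 16 = 393.000 + 94.000 × 4 ≈ 769.000 ms.

769.0 ms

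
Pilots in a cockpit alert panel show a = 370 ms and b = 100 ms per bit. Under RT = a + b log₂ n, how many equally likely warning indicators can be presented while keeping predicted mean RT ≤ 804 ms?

Information budget: (804 − 370)/100 = 4.3400 bits, so n ≤ 2^4.3400 = 20.252 → at most 20.

20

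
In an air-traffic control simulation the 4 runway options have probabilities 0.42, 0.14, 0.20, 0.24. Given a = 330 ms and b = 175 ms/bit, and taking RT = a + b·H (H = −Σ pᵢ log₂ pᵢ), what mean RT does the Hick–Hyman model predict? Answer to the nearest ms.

659 ms

Entropy contributions −pᵢ log₂ pᵢ: 0.5256, 0.3971, 0.4644, 0.4941; sum H = 1.8813 bits.
RT = a + bH = 330 + 175·1.8813 = 659.22 ms.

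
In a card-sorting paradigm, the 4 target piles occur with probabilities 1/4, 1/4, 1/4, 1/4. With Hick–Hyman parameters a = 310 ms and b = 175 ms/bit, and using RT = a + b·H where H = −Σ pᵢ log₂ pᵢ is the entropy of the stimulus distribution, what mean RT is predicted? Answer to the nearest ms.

660 ms

Each term −pᵢ log₂ pᵢ: 0.25·2 + 0.25·2 + 0.25·2 + 0.25·2; summed, H = 2.000 bits.
Mean RT = a + bH = 310 + 175·2.000 = 660.00 ms.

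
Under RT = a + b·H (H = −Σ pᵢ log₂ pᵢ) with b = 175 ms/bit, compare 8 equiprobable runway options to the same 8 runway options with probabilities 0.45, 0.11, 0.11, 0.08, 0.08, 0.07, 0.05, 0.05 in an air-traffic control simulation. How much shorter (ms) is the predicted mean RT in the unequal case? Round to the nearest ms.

Equiprobable entropy H₀ = log₂ 8 = 3.0000 bits.
Skewed entropy H = −Σ pᵢ log₂ pᵢ = 2.5027 bits.
ΔRT = b·(H₀ − H) = 175 × 0.4973 = 87.02 ms.

87 ms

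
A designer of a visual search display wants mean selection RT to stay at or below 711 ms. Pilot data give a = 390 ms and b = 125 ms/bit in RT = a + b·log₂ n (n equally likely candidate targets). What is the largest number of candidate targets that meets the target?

5

Information budget: (711 − 390)/125 = 2.5680 bits, so n ≤ 2^2.5680 = 5.930 → at most 5.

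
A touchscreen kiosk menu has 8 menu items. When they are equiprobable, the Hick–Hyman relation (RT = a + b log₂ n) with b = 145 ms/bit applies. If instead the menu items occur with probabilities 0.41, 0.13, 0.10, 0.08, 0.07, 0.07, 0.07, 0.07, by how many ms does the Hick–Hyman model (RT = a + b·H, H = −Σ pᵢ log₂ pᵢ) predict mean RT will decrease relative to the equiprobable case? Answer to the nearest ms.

Equiprobable entropy H₀ = log₂ 8 = 3.0000 bits.
Skewed entropy H = −Σ pᵢ log₂ pᵢ = 2.6080 bits.
ΔRT = b·(H₀ − H) = 145 × 0.3920 = 56.85 ms.

57 ms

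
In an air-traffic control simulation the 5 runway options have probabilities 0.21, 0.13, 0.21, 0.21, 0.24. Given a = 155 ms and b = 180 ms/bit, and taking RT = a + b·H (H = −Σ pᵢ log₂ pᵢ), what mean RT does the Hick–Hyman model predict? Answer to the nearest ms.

568 ms

H = 0.21·log₂(1/0.21) + 0.13·log₂(1/0.13) + 0.21·log₂(1/0.21) + 0.21·log₂(1/0.21) + 0.24·log₂(1/0.24) = 2.2952 bits.
RT = 155 + 180 × 2.2952 = 568.14 ms.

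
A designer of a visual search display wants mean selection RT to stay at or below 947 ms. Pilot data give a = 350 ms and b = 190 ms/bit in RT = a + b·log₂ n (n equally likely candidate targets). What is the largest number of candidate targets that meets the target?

8

Set 350 + 190·log₂ n ≤ 947 → log₂ n ≤ (947 − 350)/190 = 3.1421.
So n ≤ 2^3.1421 = 8.828; the largest integer n is 8.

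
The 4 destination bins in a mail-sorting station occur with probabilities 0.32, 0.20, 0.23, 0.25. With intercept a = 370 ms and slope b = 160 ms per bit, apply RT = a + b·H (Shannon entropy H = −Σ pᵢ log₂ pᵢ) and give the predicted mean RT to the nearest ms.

H = 0.32·log₂(1/0.32) + 0.20·log₂(1/0.20) + 0.23·log₂(1/0.23) + 0.25·log₂(1/0.25) = 1.9781 bits.
RT = 370 + 160 × 1.9781 = 686.49 ms.

686 ms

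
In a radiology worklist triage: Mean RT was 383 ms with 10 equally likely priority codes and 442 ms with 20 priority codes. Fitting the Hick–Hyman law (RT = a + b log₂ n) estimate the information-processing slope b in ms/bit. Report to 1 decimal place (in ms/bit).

b = (RT₂ − RT₁)/(log₂ n₂ − log₂ n₁) = (442 − 383)/(4.3219 − 3.3219) = 59.000 ms/bit.

59.0 ms/bit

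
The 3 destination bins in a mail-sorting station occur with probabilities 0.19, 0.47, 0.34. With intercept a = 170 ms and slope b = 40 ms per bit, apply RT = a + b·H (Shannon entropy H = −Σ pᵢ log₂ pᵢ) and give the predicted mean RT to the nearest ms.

230 ms

Entropy contributions −pᵢ log₂ pᵢ: 0.4552, 0.5120, 0.5292; sum H = 1.4964 bits.
RT = a + bH = 170 + 40·1.4964 = 229.85 ms.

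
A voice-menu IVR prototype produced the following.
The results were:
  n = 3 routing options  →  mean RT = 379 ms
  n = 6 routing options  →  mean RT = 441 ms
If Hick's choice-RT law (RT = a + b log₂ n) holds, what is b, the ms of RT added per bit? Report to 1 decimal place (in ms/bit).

Slope: b = (441 − 379) / (log₂ 6 − log₂ 3) = 62/1.0000 = 62.000 ms/bit.

62.0 ms/bit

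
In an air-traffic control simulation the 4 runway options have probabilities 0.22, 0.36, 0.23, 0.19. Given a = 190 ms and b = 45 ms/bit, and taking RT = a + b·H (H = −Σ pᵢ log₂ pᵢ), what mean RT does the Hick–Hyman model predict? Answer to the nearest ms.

278 ms

H = 0.22·log₂(1/0.22) + 0.36·log₂(1/0.36) + 0.23·log₂(1/0.23) + 0.19·log₂(1/0.19) = 1.9541 bits.
RT = 190 + 45 × 1.9541 = 277.93 ms.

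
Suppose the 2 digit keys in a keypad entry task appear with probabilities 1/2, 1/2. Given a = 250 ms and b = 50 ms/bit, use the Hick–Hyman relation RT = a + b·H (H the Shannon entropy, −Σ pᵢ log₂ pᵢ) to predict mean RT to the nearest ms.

300 ms

Each term −pᵢ log₂ pᵢ: 0.5·1 + 0.5·1; summed, H = 1.000 bits.
Mean RT = a + bH = 250 + 50·1.000 = 300.00 ms.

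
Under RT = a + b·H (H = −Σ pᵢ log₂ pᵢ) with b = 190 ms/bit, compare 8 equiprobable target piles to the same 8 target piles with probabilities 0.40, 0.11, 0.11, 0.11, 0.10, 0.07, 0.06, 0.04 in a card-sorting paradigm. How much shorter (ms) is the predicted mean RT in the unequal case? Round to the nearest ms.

74 ms

The RT saving is b·ΔH. Equiprobable H₀ = log₂(8) = 3.0000 bits; with the given probabilities H = 2.6097 bits.
b·(H₀ − H) = 190 × (3.0000 − 2.6097) = 74.16 ms.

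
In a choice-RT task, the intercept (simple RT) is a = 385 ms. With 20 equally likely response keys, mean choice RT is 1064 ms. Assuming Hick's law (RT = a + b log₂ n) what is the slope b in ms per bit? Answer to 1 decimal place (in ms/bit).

log₂(20) = 4.3219 bits.
b = (RT − a)/log₂ n = (1064 − 385) / 4.3219 = 157.106 ms/bit.

157.1 ms/bit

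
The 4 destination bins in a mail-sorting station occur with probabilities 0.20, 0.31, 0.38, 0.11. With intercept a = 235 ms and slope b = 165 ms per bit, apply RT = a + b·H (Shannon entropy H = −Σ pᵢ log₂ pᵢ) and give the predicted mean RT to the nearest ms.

H = 0.20·log₂(1/0.20) + 0.31·log₂(1/0.31) + 0.38·log₂(1/0.38) + 0.11·log₂(1/0.11) = 1.8689 bits.
RT = 235 + 165 × 1.8689 = 543.37 ms.

543 ms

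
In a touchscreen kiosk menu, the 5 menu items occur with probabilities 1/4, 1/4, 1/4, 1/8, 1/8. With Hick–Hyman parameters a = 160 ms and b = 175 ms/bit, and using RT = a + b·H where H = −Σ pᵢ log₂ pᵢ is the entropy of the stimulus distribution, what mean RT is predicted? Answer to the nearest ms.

554 ms

Each term −pᵢ log₂ pᵢ: 0.25·2 + 0.25·2 + 0.25·2 + 0.125·3 + 0.125·3; summed, H = 2.250 bits.
Mean RT = a + bH = 160 + 175·2.250 = 553.75 ms.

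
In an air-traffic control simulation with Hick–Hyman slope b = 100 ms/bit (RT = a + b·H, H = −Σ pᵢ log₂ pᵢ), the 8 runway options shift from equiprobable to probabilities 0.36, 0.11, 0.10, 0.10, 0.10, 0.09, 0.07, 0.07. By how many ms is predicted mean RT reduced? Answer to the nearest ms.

27 ms

Equiprobable entropy H₀ = log₂ 8 = 3.0000 bits.
Skewed entropy H = −Σ pᵢ log₂ pᵢ = 2.7272 bits.
ΔRT = b·(H₀ − H) = 100 × 0.2728 = 27.28 ms.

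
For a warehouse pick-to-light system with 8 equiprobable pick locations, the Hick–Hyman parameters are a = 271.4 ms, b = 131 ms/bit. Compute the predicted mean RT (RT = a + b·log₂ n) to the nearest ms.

664 ms

log₂(8) = 3 bits, so RT = 271.4 + 131 × 3 ≈ 664.400 ms.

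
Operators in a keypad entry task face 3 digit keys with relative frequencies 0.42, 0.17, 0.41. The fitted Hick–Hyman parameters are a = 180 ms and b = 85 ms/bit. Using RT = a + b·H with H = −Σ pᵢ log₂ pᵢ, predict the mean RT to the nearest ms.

306 ms

Entropy contributions −pᵢ log₂ pᵢ: 0.5256, 0.4346, 0.5274; sum H = 1.4876 bits.
RT = a + bH = 180 + 85·1.4876 = 306.45 ms.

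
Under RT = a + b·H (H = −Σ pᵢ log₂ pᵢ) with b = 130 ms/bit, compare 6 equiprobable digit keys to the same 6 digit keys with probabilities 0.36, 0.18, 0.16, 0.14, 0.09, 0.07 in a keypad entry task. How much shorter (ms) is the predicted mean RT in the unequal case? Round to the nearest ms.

27 ms

Equiprobable entropy H₀ = log₂ 6 = 2.5850 bits.
Skewed entropy H = −Σ pᵢ log₂ pᵢ = 2.3773 bits.
ΔRT = b·(H₀ − H) = 130 × 0.2077 = 27.00 ms.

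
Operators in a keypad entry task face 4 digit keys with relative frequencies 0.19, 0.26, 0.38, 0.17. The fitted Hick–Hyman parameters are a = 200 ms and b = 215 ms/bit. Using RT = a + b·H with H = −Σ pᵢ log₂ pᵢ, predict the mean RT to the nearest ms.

H = 0.19·log₂(1/0.19) + 0.26·log₂(1/0.26) + 0.38·log₂(1/0.38) + 0.17·log₂(1/0.17) = 1.9256 bits.
RT = 200 + 215 × 1.9256 = 613.99 ms.

614 ms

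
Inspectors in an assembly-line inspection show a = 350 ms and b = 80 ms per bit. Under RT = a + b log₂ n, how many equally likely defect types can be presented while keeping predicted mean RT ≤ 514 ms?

4

Information budget: (514 − 350)/80 = 2.0500 bits, so n ≤ 2^2.0500 = 4.141 → at most 4.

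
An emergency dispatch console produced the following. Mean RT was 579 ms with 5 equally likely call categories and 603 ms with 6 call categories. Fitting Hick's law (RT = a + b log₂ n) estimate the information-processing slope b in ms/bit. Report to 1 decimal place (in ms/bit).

91.2 ms/bit

Slope: b = (603 − 579) / (log₂ 6 − log₂ 5) = 24/0.2630 = 91.243 ms/bit.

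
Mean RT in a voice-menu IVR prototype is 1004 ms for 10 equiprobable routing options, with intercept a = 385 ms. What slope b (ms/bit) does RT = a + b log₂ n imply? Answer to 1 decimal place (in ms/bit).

186.3 ms/bit

10 alternatives carry log₂ 10 = 3.3219 bits; the choice cost is 1004 − 385 = 619 ms, so b = 619/3.3219 = 186.338 ms/bit.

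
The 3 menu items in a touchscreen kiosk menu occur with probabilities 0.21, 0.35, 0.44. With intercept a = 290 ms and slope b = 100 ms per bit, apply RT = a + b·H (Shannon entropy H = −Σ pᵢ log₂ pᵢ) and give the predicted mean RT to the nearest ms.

H = 0.21·log₂(1/0.21) + 0.35·log₂(1/0.35) + 0.44·log₂(1/0.44) = 1.5241 bits.
RT = 290 + 100 × 1.5241 = 442.41 ms.

442 ms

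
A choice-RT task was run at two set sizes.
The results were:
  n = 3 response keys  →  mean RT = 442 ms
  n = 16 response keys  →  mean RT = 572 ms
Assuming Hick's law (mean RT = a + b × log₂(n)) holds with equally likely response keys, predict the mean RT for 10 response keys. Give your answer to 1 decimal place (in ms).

Fit slope and intercept:
  b = (572 − 442) / (log₂ 16 − log₂ 3) = 130 / (4 − 1.5850) = 53.829 ms/bit
  a = 442 − 53.829 × 1.5850 = 356.682 ms
Then RT(10) = 356.682 + 53.829 × log₂ 10 = 356.682 + 53.829 × 3.3219 ≈ 535.500 ms.

535.5 ms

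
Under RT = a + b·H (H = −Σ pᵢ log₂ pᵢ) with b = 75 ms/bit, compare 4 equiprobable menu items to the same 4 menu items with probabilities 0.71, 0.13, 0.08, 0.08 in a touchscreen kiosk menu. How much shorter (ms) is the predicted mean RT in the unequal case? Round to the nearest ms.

Equiprobable entropy H₀ = log₂ 4 = 2.0000 bits.
Skewed entropy H = −Σ pᵢ log₂ pᵢ = 1.3165 bits.
ΔRT = b·(H₀ − H) = 75 × 0.6835 = 51.26 ms.

51 ms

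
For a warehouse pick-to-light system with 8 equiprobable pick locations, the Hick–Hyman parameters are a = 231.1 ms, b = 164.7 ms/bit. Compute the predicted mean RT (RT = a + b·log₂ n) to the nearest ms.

log₂(8) = 3 bits, so RT = 231.1 + 164.7 × 3 ≈ 725.200 ms.

725 ms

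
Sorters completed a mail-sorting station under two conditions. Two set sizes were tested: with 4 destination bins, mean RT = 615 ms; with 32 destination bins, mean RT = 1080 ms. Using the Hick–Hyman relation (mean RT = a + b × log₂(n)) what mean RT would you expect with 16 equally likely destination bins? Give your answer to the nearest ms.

925 ms

Fit slope and intercept:
  b = (1080 − 615) / (log₂ 32 − log₂ 4) = 465 / (5 − 2) = 155 ms/bit
  a = 615 − 155 × 2 = 305 ms
Then RT(16) = 305 + 155 × log₂ 16 = 305 + 155 × 4 ≈ 925.000 ms.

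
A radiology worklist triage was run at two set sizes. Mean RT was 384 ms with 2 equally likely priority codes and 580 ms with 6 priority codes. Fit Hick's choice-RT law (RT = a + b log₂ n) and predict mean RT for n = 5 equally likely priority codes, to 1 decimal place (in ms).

547.5 ms

Fit slope and intercept:
  b = (580 − 384) / (log₂ 6 − log₂ 2) = 196 / (2.5850 − 1) = 123.662 ms/bit
  a = 384 − 123.662 × 1 = 260.338 ms
Then RT(5) = 260.338 + 123.662 × log₂ 5 = 260.338 + 123.662 × 2.3219 ≈ 547.473 ms.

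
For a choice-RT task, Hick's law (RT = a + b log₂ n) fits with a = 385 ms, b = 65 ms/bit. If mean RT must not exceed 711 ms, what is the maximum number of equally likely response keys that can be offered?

32

Information budget: (711 − 385)/65 = 5.0154 bits, so n ≤ 2^5.0154 = 32.343 → at most 32.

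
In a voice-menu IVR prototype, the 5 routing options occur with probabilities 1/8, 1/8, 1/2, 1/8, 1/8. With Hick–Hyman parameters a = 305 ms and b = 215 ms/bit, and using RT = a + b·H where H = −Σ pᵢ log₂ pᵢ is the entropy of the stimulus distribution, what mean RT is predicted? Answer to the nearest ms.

735 ms

H = −Σ pᵢ log₂ pᵢ = 0.125·3 + 0.125·3 + 0.5·1 + 0.125·3 + 0.125·3 = 2.000 bits.
RT = 305 + 215 × 2.000 = 735.00 ms.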